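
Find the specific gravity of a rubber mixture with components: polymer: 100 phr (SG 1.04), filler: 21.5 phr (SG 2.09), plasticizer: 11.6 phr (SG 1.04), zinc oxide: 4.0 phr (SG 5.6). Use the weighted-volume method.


Sum of weights = 137.1
Volume contributions:
  polymer: 100/1.04 = 96.1538
  filler: 21.5/2.09 = 10.2871
  plasticizer: 11.6/1.04 = 11.1538
  zinc oxide: 4.0/5.6 = 0.7143
Sum of volumes = 118.3091
SG = 137.1 / 118.3091 = 1.159

SG = 1.159


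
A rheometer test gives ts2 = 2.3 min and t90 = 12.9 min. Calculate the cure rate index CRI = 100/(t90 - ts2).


CRI = 100 / (t90 - ts2)
= 100 / (12.9 - 2.3)
= 100 / 10.6
= 9.43 min^-1

9.43 min^-1


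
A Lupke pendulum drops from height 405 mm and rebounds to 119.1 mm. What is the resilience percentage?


Resilience = h_rebound / h_drop * 100
= 119.1 / 405 * 100
= 29.4%

29.4%


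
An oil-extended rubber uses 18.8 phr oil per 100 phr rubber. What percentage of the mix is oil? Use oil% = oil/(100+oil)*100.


Oil % = oil / (100 + oil) * 100
= 18.8 / (100 + 18.8) * 100
= 18.8 / 118.8 * 100
= 15.82%

15.82%


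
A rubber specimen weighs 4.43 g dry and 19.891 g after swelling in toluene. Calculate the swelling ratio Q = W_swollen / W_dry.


Q = W_swollen / W_dry
Q = 19.891 / 4.43
Q = 4.49

Q = 4.49


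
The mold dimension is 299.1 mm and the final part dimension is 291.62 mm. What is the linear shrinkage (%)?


Shrinkage = (mold - part) / mold * 100
= (299.1 - 291.62) / 299.1 * 100
= 7.48 / 299.1 * 100
= 2.5%

2.5%


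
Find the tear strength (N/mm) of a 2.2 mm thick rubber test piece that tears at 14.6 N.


Tear strength = force / thickness
= 14.6 / 2.2
= 6.64 N/mm

6.64 N/mm


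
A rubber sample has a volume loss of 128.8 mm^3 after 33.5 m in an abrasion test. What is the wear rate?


Rate = volume_loss / distance
= 128.8 / 33.5
= 3.845 mm^3/m

3.845 mm^3/m


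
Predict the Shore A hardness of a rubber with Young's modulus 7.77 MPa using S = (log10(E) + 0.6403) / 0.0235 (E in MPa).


log10(E) = 0.0235*S - 0.6403  =>  S = (log10(E) + 0.6403) / 0.0235
log10(7.77) = 0.890421
S = (0.890421 + 0.6403) / 0.0235 = 1.530721 / 0.0235
S = 65.1

Shore A = 65.1


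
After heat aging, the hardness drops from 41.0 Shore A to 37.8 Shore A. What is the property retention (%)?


Retention = aged / original * 100
= 37.8 / 41.0 * 100
= 92.2%

92.2%


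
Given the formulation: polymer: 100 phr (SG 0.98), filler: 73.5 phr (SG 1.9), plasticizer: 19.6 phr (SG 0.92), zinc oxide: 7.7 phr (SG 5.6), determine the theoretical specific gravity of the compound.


Sum of weights = 200.8
Volume contributions:
  polymer: 100/0.98 = 102.0408
  filler: 73.5/1.9 = 38.6842
  plasticizer: 19.6/0.92 = 21.3043
  zinc oxide: 7.7/5.6 = 1.3750
Sum of volumes = 163.4044
SG = 200.8 / 163.4044 = 1.229

SG = 1.229


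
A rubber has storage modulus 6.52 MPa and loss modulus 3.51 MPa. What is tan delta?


tan delta = E'' / E'
= 3.51 / 6.52
= 0.5383

tan delta = 0.5383


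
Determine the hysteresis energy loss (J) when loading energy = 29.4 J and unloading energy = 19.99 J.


Hysteresis loss = loading - unloading
= 29.4 - 19.99
= 9.41 J

9.41 J


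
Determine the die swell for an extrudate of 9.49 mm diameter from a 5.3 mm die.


Die swell ratio = D_extrudate / D_die
= 9.49 / 5.3
= 1.791

Die swell = 1.791


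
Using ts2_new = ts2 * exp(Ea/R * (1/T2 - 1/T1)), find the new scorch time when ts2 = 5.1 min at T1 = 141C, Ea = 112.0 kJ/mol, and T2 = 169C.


Convert temperatures: T1 = 141 + 273.15 = 414.15 K, T2 = 169 + 273.15 = 442.15 K
ts2_new = 5.1 * exp(112000 / 8.314 * (1/442.15 - 1/414.15))
1/T2 - 1/T1 = -1.5291e-04
ts2_new = 0.65 min

0.65 min


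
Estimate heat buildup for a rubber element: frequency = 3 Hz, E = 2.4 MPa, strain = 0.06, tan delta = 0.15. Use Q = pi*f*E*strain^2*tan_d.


Q = pi * f * E * strain^2 * tan_d
= pi * 3 * 2.4 * 0.06^2 * 0.15
= pi * 3 * 2.4 * 0.0036 * 0.15
= 0.0122

Q = 0.0122


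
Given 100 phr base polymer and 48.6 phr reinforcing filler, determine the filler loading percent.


Filler % = filler / (rubber + filler) * 100
= 48.6 / (100 + 48.6) * 100
= 48.6 / 148.6 * 100
= 32.71%

32.71%


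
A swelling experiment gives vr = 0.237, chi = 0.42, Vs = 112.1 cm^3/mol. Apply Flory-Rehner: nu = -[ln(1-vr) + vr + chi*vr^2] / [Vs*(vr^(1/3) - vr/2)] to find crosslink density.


ln(1 - vr) = ln(1 - 0.237) = -0.2705
Numerator = -((-0.2705) + 0.237 + 0.42 * 0.237^2) = 0.0099
Denominator = 112.1 * (0.237^(1/3) - 0.237/2) = 56.0888
nu = 0.0099 / 56.0888 = 1.7662e-04 mol/cm^3

1.7662e-04 mol/cm^3


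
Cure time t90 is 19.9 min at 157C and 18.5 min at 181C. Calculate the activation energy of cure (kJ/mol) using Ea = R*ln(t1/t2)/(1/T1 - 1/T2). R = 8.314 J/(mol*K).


T1 = 430.15 K, T2 = 454.15 K
1/T1 - 1/T2 = 1.2285e-04
ln(t1/t2) = ln(19.9/18.5) = 0.0729
Ea = 8.314 * 0.0729 / 1.2285e-04 = 4936.7071 J/mol
Ea = 4.94 kJ/mol

4.94 kJ/mol


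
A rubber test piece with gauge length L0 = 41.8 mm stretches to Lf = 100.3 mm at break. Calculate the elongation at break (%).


Elongation = (Lf - L0) / L0 * 100
= (100.3 - 41.8) / 41.8 * 100
= 58.5 / 41.8 * 100
= 140.0%

140.0%


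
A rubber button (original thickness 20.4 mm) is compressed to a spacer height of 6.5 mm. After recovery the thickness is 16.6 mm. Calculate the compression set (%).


CS = (t0 - recovered) / (t0 - ts) * 100
= (20.4 - 16.6) / (20.4 - 6.5) * 100
= 3.8 / 13.9 * 100
= 27.3%

27.3%


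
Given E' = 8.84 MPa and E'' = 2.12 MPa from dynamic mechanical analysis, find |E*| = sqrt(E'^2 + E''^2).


|E*| = sqrt(E'^2 + E''^2)
= sqrt(8.84^2 + 2.12^2)
= sqrt(78.1456 + 4.4944)
= 9.091 MPa

9.091 MPa


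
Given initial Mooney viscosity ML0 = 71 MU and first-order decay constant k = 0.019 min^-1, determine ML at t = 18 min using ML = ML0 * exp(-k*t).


ML = ML0 * exp(-k * t)
ML = 71 * exp(-0.019 * 18)
ML = 71 * 0.7103
ML = 50.43 MU

50.43 MU


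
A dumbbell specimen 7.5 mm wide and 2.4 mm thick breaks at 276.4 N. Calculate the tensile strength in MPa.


Area = width * thickness = 7.5 * 2.4 = 18.0 mm^2
TS = force / area = 276.4 / 18.0 = 15.36 MPa

15.36 MPa


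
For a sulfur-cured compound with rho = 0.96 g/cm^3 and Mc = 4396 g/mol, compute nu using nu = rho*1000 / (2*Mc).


nu = rho * 1000 / (2 * Mc)
nu = 0.96 * 1000 / (2 * 4396)
nu = 960.0 / 8792
nu = 0.1092 mol/L

0.1092 mol/L


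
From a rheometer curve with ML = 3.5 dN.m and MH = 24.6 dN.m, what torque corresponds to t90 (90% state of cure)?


M90 = ML + 0.9 * (MH - ML)
M90 = 3.5 + 0.9 * (24.6 - 3.5)
M90 = 3.5 + 0.9 * 21.1
M90 = 22.49 dN.m

22.49 dN.m


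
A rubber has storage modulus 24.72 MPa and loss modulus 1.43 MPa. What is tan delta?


tan delta = E'' / E'
= 1.43 / 24.72
= 0.0578

tan delta = 0.0578


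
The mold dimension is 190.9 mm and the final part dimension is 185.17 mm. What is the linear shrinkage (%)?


Shrinkage = (mold - part) / mold * 100
= (190.9 - 185.17) / 190.9 * 100
= 5.73 / 190.9 * 100
= 3.0%

3.0%


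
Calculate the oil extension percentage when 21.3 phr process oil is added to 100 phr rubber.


Oil % = oil / (100 + oil) * 100
= 21.3 / (100 + 21.3) * 100
= 21.3 / 121.3 * 100
= 17.56%

17.56%


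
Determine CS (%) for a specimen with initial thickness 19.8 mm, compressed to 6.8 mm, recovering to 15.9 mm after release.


CS = (t0 - recovered) / (t0 - ts) * 100
= (19.8 - 15.9) / (19.8 - 6.8) * 100
= 3.9 / 13.0 * 100
= 30.0%

30.0%


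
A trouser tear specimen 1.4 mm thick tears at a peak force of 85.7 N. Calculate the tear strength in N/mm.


Tear strength = force / thickness
= 85.7 / 1.4
= 61.21 N/mm

61.21 N/mm


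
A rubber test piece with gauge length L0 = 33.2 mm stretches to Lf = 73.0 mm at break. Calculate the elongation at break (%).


Elongation = (Lf - L0) / L0 * 100
= (73.0 - 33.2) / 33.2 * 100
= 39.8 / 33.2 * 100
= 119.9%

119.9%


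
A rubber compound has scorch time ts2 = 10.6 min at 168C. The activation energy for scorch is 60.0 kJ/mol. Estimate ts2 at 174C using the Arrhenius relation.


Convert temperatures: T1 = 168 + 273.15 = 441.15 K, T2 = 174 + 273.15 = 447.15 K
ts2_new = 10.6 * exp(60000 / 8.314 * (1/447.15 - 1/441.15))
1/T2 - 1/T1 = -3.0417e-05
ts2_new = 8.51 min

8.51 min


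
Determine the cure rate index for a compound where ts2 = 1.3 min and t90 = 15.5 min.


CRI = 100 / (t90 - ts2)
= 100 / (15.5 - 1.3)
= 100 / 14.2
= 7.04 min^-1

7.04 min^-1


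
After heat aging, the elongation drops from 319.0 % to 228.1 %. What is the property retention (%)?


Retention = aged / original * 100
= 228.1 / 319.0 * 100
= 71.5%

71.5%


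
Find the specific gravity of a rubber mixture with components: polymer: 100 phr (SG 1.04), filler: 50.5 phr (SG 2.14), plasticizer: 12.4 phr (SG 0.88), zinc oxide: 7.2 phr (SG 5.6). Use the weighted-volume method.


Sum of weights = 170.1
Volume contributions:
  polymer: 100/1.04 = 96.1538
  filler: 50.5/2.14 = 23.5981
  plasticizer: 12.4/0.88 = 14.0909
  zinc oxide: 7.2/5.6 = 1.2857
Sum of volumes = 135.1286
SG = 170.1 / 135.1286 = 1.259

SG = 1.259


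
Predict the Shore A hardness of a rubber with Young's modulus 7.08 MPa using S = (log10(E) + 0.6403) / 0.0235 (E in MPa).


log10(E) = 0.0235*S - 0.6403  =>  S = (log10(E) + 0.6403) / 0.0235
log10(7.08) = 0.850033
S = (0.850033 + 0.6403) / 0.0235 = 1.490333 / 0.0235
S = 63.4

Shore A = 63.4


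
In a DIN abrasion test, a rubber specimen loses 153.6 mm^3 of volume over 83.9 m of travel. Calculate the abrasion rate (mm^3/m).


Rate = volume_loss / distance
= 153.6 / 83.9
= 1.831 mm^3/m

1.831 mm^3/m


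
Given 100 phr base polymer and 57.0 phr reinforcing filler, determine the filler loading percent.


Filler % = filler / (rubber + filler) * 100
= 57.0 / (100 + 57.0) * 100
= 57.0 / 157.0 * 100
= 36.31%

36.31%


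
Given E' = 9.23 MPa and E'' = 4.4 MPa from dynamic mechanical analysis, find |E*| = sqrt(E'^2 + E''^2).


|E*| = sqrt(E'^2 + E''^2)
= sqrt(9.23^2 + 4.4^2)
= sqrt(85.1929 + 19.3600)
= 10.225 MPa

10.225 MPa


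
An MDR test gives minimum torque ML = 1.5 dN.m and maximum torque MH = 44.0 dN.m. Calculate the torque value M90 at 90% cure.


M90 = ML + 0.9 * (MH - ML)
M90 = 1.5 + 0.9 * (44.0 - 1.5)
M90 = 1.5 + 0.9 * 42.5
M90 = 39.75 dN.m

39.75 dN.m


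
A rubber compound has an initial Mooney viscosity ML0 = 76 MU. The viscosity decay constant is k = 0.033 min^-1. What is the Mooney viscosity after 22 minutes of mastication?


ML = ML0 * exp(-k * t)
ML = 76 * exp(-0.033 * 22)
ML = 76 * 0.4838
ML = 36.77 MU

36.77 MU


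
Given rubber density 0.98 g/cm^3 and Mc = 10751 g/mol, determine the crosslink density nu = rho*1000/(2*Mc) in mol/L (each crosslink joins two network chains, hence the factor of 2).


nu = rho * 1000 / (2 * Mc)
nu = 0.98 * 1000 / (2 * 10751)
nu = 980.0 / 21502
nu = 0.0456 mol/L

0.0456 mol/L


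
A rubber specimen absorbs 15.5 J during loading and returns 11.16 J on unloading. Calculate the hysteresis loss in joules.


Hysteresis loss = loading - unloading
= 15.5 - 11.16
= 4.34 J

4.34 J


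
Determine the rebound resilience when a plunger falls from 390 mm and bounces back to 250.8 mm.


Resilience = h_rebound / h_drop * 100
= 250.8 / 390 * 100
= 64.3%

64.3%


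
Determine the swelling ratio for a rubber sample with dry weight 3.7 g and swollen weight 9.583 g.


Q = W_swollen / W_dry
Q = 9.583 / 3.7
Q = 2.59

Q = 2.59


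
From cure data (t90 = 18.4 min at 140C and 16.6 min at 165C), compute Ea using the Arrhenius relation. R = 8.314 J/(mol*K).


T1 = 413.15 K, T2 = 438.15 K
1/T1 - 1/T2 = 1.3811e-04
ln(t1/t2) = ln(18.4/16.6) = 0.1029
Ea = 8.314 * 0.1029 / 1.3811e-04 = 6197.5262 J/mol
Ea = 6.2 kJ/mol

6.2 kJ/mol


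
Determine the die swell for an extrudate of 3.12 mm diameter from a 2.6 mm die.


Die swell ratio = D_extrudate / D_die
= 3.12 / 2.6
= 1.2

Die swell = 1.2


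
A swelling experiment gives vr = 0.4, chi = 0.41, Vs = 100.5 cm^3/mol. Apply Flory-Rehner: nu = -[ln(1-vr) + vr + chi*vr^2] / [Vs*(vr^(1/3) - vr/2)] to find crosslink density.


ln(1 - vr) = ln(1 - 0.4) = -0.5108
Numerator = -((-0.5108) + 0.4 + 0.41 * 0.4^2) = 0.0452
Denominator = 100.5 * (0.4^(1/3) - 0.4/2) = 53.9490
nu = 0.0452 / 53.9490 = 8.3830e-04 mol/cm^3

8.3830e-04 mol/cm^3


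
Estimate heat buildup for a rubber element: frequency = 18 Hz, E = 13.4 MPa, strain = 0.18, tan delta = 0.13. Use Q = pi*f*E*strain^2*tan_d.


Q = pi * f * E * strain^2 * tan_d
= pi * 18 * 13.4 * 0.18^2 * 0.13
= pi * 18 * 13.4 * 0.0324 * 0.13
= 3.1917

Q = 3.1917


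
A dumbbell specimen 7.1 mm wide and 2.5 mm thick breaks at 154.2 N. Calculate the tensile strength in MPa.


Area = width * thickness = 7.1 * 2.5 = 17.75 mm^2
TS = force / area = 154.2 / 17.75 = 8.69 MPa

8.69 MPa


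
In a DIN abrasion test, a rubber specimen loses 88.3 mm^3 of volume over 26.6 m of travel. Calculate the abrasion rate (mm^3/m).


Rate = volume_loss / distance
= 88.3 / 26.6
= 3.32 mm^3/m

3.32 mm^3/m


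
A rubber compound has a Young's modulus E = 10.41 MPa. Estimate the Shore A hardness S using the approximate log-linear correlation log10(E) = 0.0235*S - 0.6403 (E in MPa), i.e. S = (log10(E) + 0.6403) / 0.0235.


log10(E) = 0.0235*S - 0.6403  =>  S = (log10(E) + 0.6403) / 0.0235
log10(10.41) = 1.017451
S = (1.017451 + 0.6403) / 0.0235 = 1.657751 / 0.0235
S = 70.5

Shore A = 70.5


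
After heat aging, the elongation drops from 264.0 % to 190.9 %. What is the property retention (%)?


Retention = aged / original * 100
= 190.9 / 264.0 * 100
= 72.3%

72.3%


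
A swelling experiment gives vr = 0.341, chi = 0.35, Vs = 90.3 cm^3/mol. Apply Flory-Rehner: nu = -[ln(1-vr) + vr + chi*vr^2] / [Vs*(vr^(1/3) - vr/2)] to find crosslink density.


ln(1 - vr) = ln(1 - 0.341) = -0.4170
Numerator = -((-0.4170) + 0.341 + 0.35 * 0.341^2) = 0.0353
Denominator = 90.3 * (0.341^(1/3) - 0.341/2) = 47.6908
nu = 0.0353 / 47.6908 = 7.4089e-04 mol/cm^3

7.4089e-04 mol/cm^3


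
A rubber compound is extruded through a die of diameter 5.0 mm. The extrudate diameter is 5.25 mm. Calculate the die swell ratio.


Die swell ratio = D_extrudate / D_die
= 5.25 / 5.0
= 1.05

Die swell = 1.05


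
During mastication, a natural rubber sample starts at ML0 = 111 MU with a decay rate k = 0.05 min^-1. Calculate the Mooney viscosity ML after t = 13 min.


ML = ML0 * exp(-k * t)
ML = 111 * exp(-0.05 * 13)
ML = 111 * 0.5220
ML = 57.95 MU

57.95 MU


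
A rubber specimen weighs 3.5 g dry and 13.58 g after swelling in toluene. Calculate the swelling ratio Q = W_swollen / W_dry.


Q = W_swollen / W_dry
Q = 13.58 / 3.5
Q = 3.88

Q = 3.88


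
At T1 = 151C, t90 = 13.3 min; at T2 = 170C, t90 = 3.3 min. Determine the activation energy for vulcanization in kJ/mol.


T1 = 424.15 K, T2 = 443.15 K
1/T1 - 1/T2 = 1.0108e-04
ln(t1/t2) = ln(13.3/3.3) = 1.3938
Ea = 8.314 * 1.3938 / 1.0108e-04 = 114641.0238 J/mol
Ea = 114.64 kJ/mol

114.64 kJ/mol


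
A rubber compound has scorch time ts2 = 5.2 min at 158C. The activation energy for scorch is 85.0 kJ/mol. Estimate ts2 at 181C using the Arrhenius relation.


Convert temperatures: T1 = 158 + 273.15 = 431.15 K, T2 = 181 + 273.15 = 454.15 K
ts2_new = 5.2 * exp(85000 / 8.314 * (1/454.15 - 1/431.15))
1/T2 - 1/T1 = -1.1746e-04
ts2_new = 1.56 min

1.56 min


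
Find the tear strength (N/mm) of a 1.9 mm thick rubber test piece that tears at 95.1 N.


Tear strength = force / thickness
= 95.1 / 1.9
= 50.05 N/mm

50.05 N/mm


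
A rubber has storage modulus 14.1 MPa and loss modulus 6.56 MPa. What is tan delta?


tan delta = E'' / E'
= 6.56 / 14.1
= 0.4652

tan delta = 0.4652


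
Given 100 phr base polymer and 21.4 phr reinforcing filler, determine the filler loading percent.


Filler % = filler / (rubber + filler) * 100
= 21.4 / (100 + 21.4) * 100
= 21.4 / 121.4 * 100
= 17.63%

17.63%


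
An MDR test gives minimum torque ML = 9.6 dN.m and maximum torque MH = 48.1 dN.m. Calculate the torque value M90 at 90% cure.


M90 = ML + 0.9 * (MH - ML)
M90 = 9.6 + 0.9 * (48.1 - 9.6)
M90 = 9.6 + 0.9 * 38.5
M90 = 44.25 dN.m

44.25 dN.m


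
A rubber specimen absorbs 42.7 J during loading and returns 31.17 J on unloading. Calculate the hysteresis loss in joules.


Hysteresis loss = loading - unloading
= 42.7 - 31.17
= 11.53 J

11.53 J


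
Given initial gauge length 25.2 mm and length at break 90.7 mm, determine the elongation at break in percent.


Elongation = (Lf - L0) / L0 * 100
= (90.7 - 25.2) / 25.2 * 100
= 65.5 / 25.2 * 100
= 259.9%

259.9%


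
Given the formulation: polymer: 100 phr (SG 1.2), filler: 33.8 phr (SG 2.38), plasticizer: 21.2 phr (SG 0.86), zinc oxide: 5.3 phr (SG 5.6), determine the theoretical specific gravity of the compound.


Sum of weights = 160.3
Volume contributions:
  polymer: 100/1.2 = 83.3333
  filler: 33.8/2.38 = 14.2017
  plasticizer: 21.2/0.86 = 24.6512
  zinc oxide: 5.3/5.6 = 0.9464
Sum of volumes = 123.1326
SG = 160.3 / 123.1326 = 1.302

SG = 1.302


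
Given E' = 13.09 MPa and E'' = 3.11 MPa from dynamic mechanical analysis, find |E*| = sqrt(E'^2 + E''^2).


|E*| = sqrt(E'^2 + E''^2)
= sqrt(13.09^2 + 3.11^2)
= sqrt(171.3481 + 9.6721)
= 13.454 MPa

13.454 MPa


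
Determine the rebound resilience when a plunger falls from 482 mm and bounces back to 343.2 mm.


Resilience = h_rebound / h_drop * 100
= 343.2 / 482 * 100
= 71.2%

71.2%


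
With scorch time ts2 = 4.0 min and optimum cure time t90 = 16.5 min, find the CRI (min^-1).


CRI = 100 / (t90 - ts2)
= 100 / (16.5 - 4.0)
= 100 / 12.5
= 8.0 min^-1

8.0 min^-1


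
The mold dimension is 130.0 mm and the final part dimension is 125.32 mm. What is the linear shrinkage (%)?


Shrinkage = (mold - part) / mold * 100
= (130.0 - 125.32) / 130.0 * 100
= 4.68 / 130.0 * 100
= 3.6%

3.6%


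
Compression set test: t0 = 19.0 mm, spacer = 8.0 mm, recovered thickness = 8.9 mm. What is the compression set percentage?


CS = (t0 - recovered) / (t0 - ts) * 100
= (19.0 - 8.9) / (19.0 - 8.0) * 100
= 10.1 / 11.0 * 100
= 91.8%

91.8%


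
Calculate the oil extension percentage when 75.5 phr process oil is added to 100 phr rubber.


Oil % = oil / (100 + oil) * 100
= 75.5 / (100 + 75.5) * 100
= 75.5 / 175.5 * 100
= 43.02%

43.02%


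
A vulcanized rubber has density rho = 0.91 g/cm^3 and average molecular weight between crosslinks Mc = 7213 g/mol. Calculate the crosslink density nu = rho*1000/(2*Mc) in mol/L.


nu = rho * 1000 / (2 * Mc)
nu = 0.91 * 1000 / (2 * 7213)
nu = 910.0 / 14426
nu = 0.0631 mol/L

0.0631 mol/L


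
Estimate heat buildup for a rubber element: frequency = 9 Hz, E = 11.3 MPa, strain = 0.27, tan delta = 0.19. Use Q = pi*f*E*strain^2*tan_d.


Q = pi * f * E * strain^2 * tan_d
= pi * 9 * 11.3 * 0.27^2 * 0.19
= pi * 9 * 11.3 * 0.0729 * 0.19
= 4.4254

Q = 4.4254


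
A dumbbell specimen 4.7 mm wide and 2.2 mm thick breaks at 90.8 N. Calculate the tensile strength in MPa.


Area = width * thickness = 4.7 * 2.2 = 10.34 mm^2
TS = force / area = 90.8 / 10.34 = 8.78 MPa

8.78 MPa


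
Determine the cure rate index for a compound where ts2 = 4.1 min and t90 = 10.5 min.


CRI = 100 / (t90 - ts2)
= 100 / (10.5 - 4.1)
= 100 / 6.4
= 15.62 min^-1

15.62 min^-1


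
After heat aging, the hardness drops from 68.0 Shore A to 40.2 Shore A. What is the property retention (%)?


Retention = aged / original * 100
= 40.2 / 68.0 * 100
= 59.1%

59.1%


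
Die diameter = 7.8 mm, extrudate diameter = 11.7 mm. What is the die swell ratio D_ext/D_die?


Die swell ratio = D_extrudate / D_die
= 11.7 / 7.8
= 1.5

Die swell = 1.5


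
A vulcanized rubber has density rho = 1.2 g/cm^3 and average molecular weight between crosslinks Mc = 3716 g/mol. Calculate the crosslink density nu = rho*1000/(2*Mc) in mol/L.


nu = rho * 1000 / (2 * Mc)
nu = 1.2 * 1000 / (2 * 3716)
nu = 1200.0 / 7432
nu = 0.1615 mol/L

0.1615 mol/L


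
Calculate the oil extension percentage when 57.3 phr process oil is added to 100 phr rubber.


Oil % = oil / (100 + oil) * 100
= 57.3 / (100 + 57.3) * 100
= 57.3 / 157.3 * 100
= 36.43%

36.43%


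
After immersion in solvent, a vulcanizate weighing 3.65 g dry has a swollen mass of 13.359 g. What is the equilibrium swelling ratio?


Q = W_swollen / W_dry
Q = 13.359 / 3.65
Q = 3.66

Q = 3.66


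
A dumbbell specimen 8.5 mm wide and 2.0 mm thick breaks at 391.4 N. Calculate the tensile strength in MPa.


Area = width * thickness = 8.5 * 2.0 = 17.0 mm^2
TS = force / area = 391.4 / 17.0 = 23.02 MPa

23.02 MPa


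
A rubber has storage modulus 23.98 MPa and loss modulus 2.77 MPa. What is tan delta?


tan delta = E'' / E'
= 2.77 / 23.98
= 0.1155

tan delta = 0.1155


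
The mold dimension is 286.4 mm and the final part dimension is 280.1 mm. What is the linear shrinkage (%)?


Shrinkage = (mold - part) / mold * 100
= (286.4 - 280.1) / 286.4 * 100
= 6.3 / 286.4 * 100
= 2.2%

2.2%


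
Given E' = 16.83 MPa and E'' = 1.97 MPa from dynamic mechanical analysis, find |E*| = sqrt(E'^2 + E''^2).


|E*| = sqrt(E'^2 + E''^2)
= sqrt(16.83^2 + 1.97^2)
= sqrt(283.2489 + 3.8809)
= 16.945 MPa

16.945 MPa


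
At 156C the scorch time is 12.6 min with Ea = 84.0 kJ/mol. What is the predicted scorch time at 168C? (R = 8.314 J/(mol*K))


Convert temperatures: T1 = 156 + 273.15 = 429.15 K, T2 = 168 + 273.15 = 441.15 K
ts2_new = 12.6 * exp(84000 / 8.314 * (1/441.15 - 1/429.15))
1/T2 - 1/T1 = -6.3385e-05
ts2_new = 6.64 min

6.64 min


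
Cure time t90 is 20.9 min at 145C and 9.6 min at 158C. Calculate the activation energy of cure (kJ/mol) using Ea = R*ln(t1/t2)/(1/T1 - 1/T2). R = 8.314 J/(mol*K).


T1 = 418.15 K, T2 = 431.15 K
1/T1 - 1/T2 = 7.2108e-05
ln(t1/t2) = ln(20.9/9.6) = 0.7780
Ea = 8.314 * 0.7780 / 7.2108e-05 = 89701.3491 J/mol
Ea = 89.7 kJ/mol

89.7 kJ/mol


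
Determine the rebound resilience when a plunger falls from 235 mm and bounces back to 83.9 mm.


Resilience = h_rebound / h_drop * 100
= 83.9 / 235 * 100
= 35.7%

35.7%


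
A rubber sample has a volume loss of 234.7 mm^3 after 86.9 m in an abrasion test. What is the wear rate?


Rate = volume_loss / distance
= 234.7 / 86.9
= 2.701 mm^3/m

2.701 mm^3/m


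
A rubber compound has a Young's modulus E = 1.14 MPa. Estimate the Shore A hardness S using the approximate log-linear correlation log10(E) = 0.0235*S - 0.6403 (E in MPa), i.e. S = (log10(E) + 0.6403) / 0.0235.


log10(E) = 0.0235*S - 0.6403  =>  S = (log10(E) + 0.6403) / 0.0235
log10(1.14) = 0.056905
S = (0.056905 + 0.6403) / 0.0235 = 0.697205 / 0.0235
S = 29.7

Shore A = 29.7


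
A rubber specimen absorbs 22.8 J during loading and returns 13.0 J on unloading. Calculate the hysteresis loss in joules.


Hysteresis loss = loading - unloading
= 22.8 - 13.0
= 9.8 J

9.8 J


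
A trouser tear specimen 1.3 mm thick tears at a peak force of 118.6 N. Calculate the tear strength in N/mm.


Tear strength = force / thickness
= 118.6 / 1.3
= 91.23 N/mm

91.23 N/mm


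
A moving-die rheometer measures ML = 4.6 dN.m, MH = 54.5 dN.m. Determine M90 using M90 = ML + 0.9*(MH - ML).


M90 = ML + 0.9 * (MH - ML)
M90 = 4.6 + 0.9 * (54.5 - 4.6)
M90 = 4.6 + 0.9 * 49.9
M90 = 49.51 dN.m

49.51 dN.m


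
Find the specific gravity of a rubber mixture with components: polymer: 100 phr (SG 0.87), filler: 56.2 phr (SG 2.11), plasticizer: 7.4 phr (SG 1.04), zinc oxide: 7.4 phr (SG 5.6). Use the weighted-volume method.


Sum of weights = 171.0
Volume contributions:
  polymer: 100/0.87 = 114.9425
  filler: 56.2/2.11 = 26.6351
  plasticizer: 7.4/1.04 = 7.1154
  zinc oxide: 7.4/5.6 = 1.3214
Sum of volumes = 150.0144
SG = 171.0 / 150.0144 = 1.14

SG = 1.14


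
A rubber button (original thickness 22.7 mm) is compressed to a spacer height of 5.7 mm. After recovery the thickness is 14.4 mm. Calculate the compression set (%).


CS = (t0 - recovered) / (t0 - ts) * 100
= (22.7 - 14.4) / (22.7 - 5.7) * 100
= 8.3 / 17.0 * 100
= 48.8%

48.8%


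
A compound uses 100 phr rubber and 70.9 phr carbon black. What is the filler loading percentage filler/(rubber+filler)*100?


Filler % = filler / (rubber + filler) * 100
= 70.9 / (100 + 70.9) * 100
= 70.9 / 170.9 * 100
= 41.49%

41.49%


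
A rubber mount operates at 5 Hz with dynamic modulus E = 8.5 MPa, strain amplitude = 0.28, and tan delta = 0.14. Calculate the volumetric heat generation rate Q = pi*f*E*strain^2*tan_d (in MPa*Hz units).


Q = pi * f * E * strain^2 * tan_d
= pi * 5 * 8.5 * 0.28^2 * 0.14
= pi * 5 * 8.5 * 0.0784 * 0.14
= 1.4655

Q = 1.4655


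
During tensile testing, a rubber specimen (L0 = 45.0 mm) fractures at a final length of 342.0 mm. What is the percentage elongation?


Elongation = (Lf - L0) / L0 * 100
= (342.0 - 45.0) / 45.0 * 100
= 297.0 / 45.0 * 100
= 660.0%

660.0%


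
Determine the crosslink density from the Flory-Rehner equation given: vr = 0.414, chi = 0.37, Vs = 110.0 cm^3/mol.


ln(1 - vr) = ln(1 - 0.414) = -0.5344
Numerator = -((-0.5344) + 0.414 + 0.37 * 0.414^2) = 0.0570
Denominator = 110.0 * (0.414^(1/3) - 0.414/2) = 59.2134
nu = 0.0570 / 59.2134 = 9.6294e-04 mol/cm^3

9.6294e-04 mol/cm^3


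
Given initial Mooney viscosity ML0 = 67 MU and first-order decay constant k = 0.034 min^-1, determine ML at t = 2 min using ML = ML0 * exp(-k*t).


ML = ML0 * exp(-k * t)
ML = 67 * exp(-0.034 * 2)
ML = 67 * 0.9343
ML = 62.6 MU

62.6 MU


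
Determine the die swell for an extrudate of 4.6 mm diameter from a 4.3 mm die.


Die swell ratio = D_extrudate / D_die
= 4.6 / 4.3
= 1.07

Die swell = 1.07


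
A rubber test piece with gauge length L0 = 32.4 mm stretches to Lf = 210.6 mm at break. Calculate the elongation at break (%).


Elongation = (Lf - L0) / L0 * 100
= (210.6 - 32.4) / 32.4 * 100
= 178.2 / 32.4 * 100
= 550.0%

550.0%


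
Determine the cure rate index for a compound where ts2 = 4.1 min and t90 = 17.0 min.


CRI = 100 / (t90 - ts2)
= 100 / (17.0 - 4.1)
= 100 / 12.9
= 7.75 min^-1

7.75 min^-1


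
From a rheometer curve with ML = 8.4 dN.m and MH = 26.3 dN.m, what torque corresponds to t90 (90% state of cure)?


M90 = ML + 0.9 * (MH - ML)
M90 = 8.4 + 0.9 * (26.3 - 8.4)
M90 = 8.4 + 0.9 * 17.9
M90 = 24.51 dN.m

24.51 dN.m


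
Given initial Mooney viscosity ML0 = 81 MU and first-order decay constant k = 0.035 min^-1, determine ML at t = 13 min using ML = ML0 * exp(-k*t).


ML = ML0 * exp(-k * t)
ML = 81 * exp(-0.035 * 13)
ML = 81 * 0.6344
ML = 51.39 MU

51.39 MU


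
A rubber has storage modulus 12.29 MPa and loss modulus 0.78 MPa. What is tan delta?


tan delta = E'' / E'
= 0.78 / 12.29
= 0.0635

tan delta = 0.0635


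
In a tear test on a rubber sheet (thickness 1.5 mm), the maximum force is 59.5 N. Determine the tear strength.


Tear strength = force / thickness
= 59.5 / 1.5
= 39.67 N/mm

39.67 N/mm


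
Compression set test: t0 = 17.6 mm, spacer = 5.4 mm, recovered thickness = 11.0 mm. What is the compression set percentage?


CS = (t0 - recovered) / (t0 - ts) * 100
= (17.6 - 11.0) / (17.6 - 5.4) * 100
= 6.6 / 12.2 * 100
= 54.1%

54.1%


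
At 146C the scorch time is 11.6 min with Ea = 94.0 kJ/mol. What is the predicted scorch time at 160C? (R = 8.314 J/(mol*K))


Convert temperatures: T1 = 146 + 273.15 = 419.15 K, T2 = 160 + 273.15 = 433.15 K
ts2_new = 11.6 * exp(94000 / 8.314 * (1/433.15 - 1/419.15))
1/T2 - 1/T1 = -7.7112e-05
ts2_new = 4.85 min

4.85 min


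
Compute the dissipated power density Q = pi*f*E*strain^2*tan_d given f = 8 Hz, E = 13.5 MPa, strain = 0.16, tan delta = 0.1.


Q = pi * f * E * strain^2 * tan_d
= pi * 8 * 13.5 * 0.16^2 * 0.1
= pi * 8 * 13.5 * 0.0256 * 0.1
= 0.8686

Q = 0.8686


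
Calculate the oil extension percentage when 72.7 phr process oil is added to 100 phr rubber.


Oil % = oil / (100 + oil) * 100
= 72.7 / (100 + 72.7) * 100
= 72.7 / 172.7 * 100
= 42.1%

42.1%


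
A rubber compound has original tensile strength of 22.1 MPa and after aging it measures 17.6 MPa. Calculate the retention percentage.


Retention = aged / original * 100
= 17.6 / 22.1 * 100
= 79.6%

79.6%


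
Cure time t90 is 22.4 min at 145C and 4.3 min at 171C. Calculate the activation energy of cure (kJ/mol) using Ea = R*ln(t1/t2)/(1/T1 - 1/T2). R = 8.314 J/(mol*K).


T1 = 418.15 K, T2 = 444.15 K
1/T1 - 1/T2 = 1.3999e-04
ln(t1/t2) = ln(22.4/4.3) = 1.6504
Ea = 8.314 * 1.6504 / 1.3999e-04 = 98016.6246 J/mol
Ea = 98.02 kJ/mol

98.02 kJ/mol


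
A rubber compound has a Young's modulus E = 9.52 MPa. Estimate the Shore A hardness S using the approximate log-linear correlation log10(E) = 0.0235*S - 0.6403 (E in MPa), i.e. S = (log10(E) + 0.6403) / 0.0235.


log10(E) = 0.0235*S - 0.6403  =>  S = (log10(E) + 0.6403) / 0.0235
log10(9.52) = 0.978637
S = (0.978637 + 0.6403) / 0.0235 = 1.618937 / 0.0235
S = 68.9

Shore A = 68.9


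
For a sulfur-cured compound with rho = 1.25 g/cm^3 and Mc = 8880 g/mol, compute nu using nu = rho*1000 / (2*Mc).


nu = rho * 1000 / (2 * Mc)
nu = 1.25 * 1000 / (2 * 8880)
nu = 1250.0 / 17760
nu = 0.0704 mol/L

0.0704 mol/L


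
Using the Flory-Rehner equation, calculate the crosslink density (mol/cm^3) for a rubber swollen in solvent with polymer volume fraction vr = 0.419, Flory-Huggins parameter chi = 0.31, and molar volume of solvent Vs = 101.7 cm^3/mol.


ln(1 - vr) = ln(1 - 0.419) = -0.5430
Numerator = -((-0.5430) + 0.419 + 0.31 * 0.419^2) = 0.0696
Denominator = 101.7 * (0.419^(1/3) - 0.419/2) = 54.7952
nu = 0.0696 / 54.7952 = 0.0013 mol/cm^3

0.0013 mol/cm^3


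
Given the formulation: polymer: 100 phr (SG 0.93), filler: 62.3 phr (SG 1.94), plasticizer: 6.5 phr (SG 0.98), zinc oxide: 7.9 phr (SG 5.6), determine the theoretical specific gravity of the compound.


Sum of weights = 176.7
Volume contributions:
  polymer: 100/0.93 = 107.5269
  filler: 62.3/1.94 = 32.1134
  plasticizer: 6.5/0.98 = 6.6327
  zinc oxide: 7.9/5.6 = 1.4107
Sum of volumes = 147.6837
SG = 176.7 / 147.6837 = 1.196

SG = 1.196


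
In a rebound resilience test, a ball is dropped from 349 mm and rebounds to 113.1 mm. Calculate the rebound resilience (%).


Resilience = h_rebound / h_drop * 100
= 113.1 / 349 * 100
= 32.4%

32.4%


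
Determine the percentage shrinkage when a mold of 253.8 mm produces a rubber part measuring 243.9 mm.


Shrinkage = (mold - part) / mold * 100
= (253.8 - 243.9) / 253.8 * 100
= 9.9 / 253.8 * 100
= 3.9%

3.9%


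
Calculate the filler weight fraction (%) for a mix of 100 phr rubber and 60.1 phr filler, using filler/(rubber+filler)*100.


Filler % = filler / (rubber + filler) * 100
= 60.1 / (100 + 60.1) * 100
= 60.1 / 160.1 * 100
= 37.54%

37.54%


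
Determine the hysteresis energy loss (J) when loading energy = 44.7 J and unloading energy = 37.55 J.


Hysteresis loss = loading - unloading
= 44.7 - 37.55
= 7.15 J

7.15 J


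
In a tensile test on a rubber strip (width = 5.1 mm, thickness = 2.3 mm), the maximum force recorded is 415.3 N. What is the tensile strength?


Area = width * thickness = 5.1 * 2.3 = 11.73 mm^2
TS = force / area = 415.3 / 11.73 = 35.4 MPa

35.4 MPa


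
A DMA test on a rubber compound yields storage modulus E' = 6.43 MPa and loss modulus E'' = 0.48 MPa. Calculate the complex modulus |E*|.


|E*| = sqrt(E'^2 + E''^2)
= sqrt(6.43^2 + 0.48^2)
= sqrt(41.3449 + 0.2304)
= 6.448 MPa

6.448 MPa


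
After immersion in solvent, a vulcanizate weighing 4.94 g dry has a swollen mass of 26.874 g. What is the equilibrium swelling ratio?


Q = W_swollen / W_dry
Q = 26.874 / 4.94
Q = 5.44

Q = 5.44


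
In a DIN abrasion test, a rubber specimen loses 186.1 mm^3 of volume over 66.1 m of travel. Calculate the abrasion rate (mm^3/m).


Rate = volume_loss / distance
= 186.1 / 66.1
= 2.815 mm^3/m

2.815 mm^3/m


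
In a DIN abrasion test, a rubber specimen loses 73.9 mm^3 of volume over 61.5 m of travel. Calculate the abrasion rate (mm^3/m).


Rate = volume_loss / distance
= 73.9 / 61.5
= 1.202 mm^3/m

1.202 mm^3/m


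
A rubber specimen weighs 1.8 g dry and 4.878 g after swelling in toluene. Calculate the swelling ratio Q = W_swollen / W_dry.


Q = W_swollen / W_dry
Q = 4.878 / 1.8
Q = 2.71

Q = 2.71


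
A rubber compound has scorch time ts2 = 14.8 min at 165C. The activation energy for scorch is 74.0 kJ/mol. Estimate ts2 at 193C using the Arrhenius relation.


Convert temperatures: T1 = 165 + 273.15 = 438.15 K, T2 = 193 + 273.15 = 466.15 K
ts2_new = 14.8 * exp(74000 / 8.314 * (1/466.15 - 1/438.15))
1/T2 - 1/T1 = -1.3709e-04
ts2_new = 4.37 min

4.37 min


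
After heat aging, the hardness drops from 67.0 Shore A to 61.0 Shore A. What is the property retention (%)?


Retention = aged / original * 100
= 61.0 / 67.0 * 100
= 91.0%

91.0%


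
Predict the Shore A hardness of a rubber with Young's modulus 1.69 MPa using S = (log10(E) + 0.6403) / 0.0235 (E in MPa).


log10(E) = 0.0235*S - 0.6403  =>  S = (log10(E) + 0.6403) / 0.0235
log10(1.69) = 0.227887
S = (0.227887 + 0.6403) / 0.0235 = 0.868187 / 0.0235
S = 36.9

Shore A = 36.9


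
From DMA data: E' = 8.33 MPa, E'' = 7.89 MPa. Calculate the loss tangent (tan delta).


tan delta = E'' / E'
= 7.89 / 8.33
= 0.9472

tan delta = 0.9472


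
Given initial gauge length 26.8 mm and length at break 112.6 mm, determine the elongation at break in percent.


Elongation = (Lf - L0) / L0 * 100
= (112.6 - 26.8) / 26.8 * 100
= 85.8 / 26.8 * 100
= 320.1%

320.1%


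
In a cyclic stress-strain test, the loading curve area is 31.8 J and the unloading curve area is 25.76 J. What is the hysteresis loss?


Hysteresis loss = loading - unloading
= 31.8 - 25.76
= 6.04 J

6.04 J


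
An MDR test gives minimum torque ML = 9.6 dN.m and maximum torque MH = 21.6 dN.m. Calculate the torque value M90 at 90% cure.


M90 = ML + 0.9 * (MH - ML)
M90 = 9.6 + 0.9 * (21.6 - 9.6)
M90 = 9.6 + 0.9 * 12.0
M90 = 20.4 dN.m

20.4 dN.m


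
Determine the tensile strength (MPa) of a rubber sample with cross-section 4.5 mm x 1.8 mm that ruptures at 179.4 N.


Area = width * thickness = 4.5 * 1.8 = 8.1 mm^2
TS = force / area = 179.4 / 8.1 = 22.15 MPa

22.15 MPa


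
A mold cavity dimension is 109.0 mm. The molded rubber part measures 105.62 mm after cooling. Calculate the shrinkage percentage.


Shrinkage = (mold - part) / mold * 100
= (109.0 - 105.62) / 109.0 * 100
= 3.38 / 109.0 * 100
= 3.1%

3.1%


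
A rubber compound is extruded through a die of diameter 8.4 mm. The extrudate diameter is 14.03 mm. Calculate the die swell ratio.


Die swell ratio = D_extrudate / D_die
= 14.03 / 8.4
= 1.67

Die swell = 1.67


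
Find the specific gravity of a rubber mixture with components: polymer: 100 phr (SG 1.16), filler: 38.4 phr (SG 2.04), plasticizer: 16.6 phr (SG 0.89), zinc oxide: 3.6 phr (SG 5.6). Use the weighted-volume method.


Sum of weights = 158.6
Volume contributions:
  polymer: 100/1.16 = 86.2069
  filler: 38.4/2.04 = 18.8235
  plasticizer: 16.6/0.89 = 18.6517
  zinc oxide: 3.6/5.6 = 0.6429
Sum of volumes = 124.3250
SG = 158.6 / 124.3250 = 1.276

SG = 1.276


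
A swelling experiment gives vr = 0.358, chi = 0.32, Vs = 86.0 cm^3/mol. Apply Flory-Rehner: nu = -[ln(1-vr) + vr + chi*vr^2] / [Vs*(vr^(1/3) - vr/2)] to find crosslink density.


ln(1 - vr) = ln(1 - 0.358) = -0.4432
Numerator = -((-0.4432) + 0.358 + 0.32 * 0.358^2) = 0.0442
Denominator = 86.0 * (0.358^(1/3) - 0.358/2) = 45.6711
nu = 0.0442 / 45.6711 = 9.6679e-04 mol/cm^3

9.6679e-04 mol/cm^3


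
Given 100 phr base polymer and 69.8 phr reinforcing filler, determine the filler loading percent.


Filler % = filler / (rubber + filler) * 100
= 69.8 / (100 + 69.8) * 100
= 69.8 / 169.8 * 100
= 41.11%

41.11%


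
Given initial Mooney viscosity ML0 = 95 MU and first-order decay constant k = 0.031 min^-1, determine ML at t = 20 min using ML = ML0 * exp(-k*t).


ML = ML0 * exp(-k * t)
ML = 95 * exp(-0.031 * 20)
ML = 95 * 0.5379
ML = 51.1 MU

51.1 MU


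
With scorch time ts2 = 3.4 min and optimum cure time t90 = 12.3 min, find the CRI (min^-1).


CRI = 100 / (t90 - ts2)
= 100 / (12.3 - 3.4)
= 100 / 8.9
= 11.24 min^-1

11.24 min^-1


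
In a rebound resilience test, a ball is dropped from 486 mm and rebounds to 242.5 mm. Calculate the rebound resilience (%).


Resilience = h_rebound / h_drop * 100
= 242.5 / 486 * 100
= 49.9%

49.9%


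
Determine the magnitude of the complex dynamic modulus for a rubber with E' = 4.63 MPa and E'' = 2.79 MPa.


|E*| = sqrt(E'^2 + E''^2)
= sqrt(4.63^2 + 2.79^2)
= sqrt(21.4369 + 7.7841)
= 5.406 MPa

5.406 MPa


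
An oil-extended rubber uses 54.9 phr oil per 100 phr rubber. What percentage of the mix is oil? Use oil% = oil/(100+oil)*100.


Oil % = oil / (100 + oil) * 100
= 54.9 / (100 + 54.9) * 100
= 54.9 / 154.9 * 100
= 35.44%

35.44%


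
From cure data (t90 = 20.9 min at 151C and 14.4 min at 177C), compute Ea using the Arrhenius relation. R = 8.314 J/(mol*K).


T1 = 424.15 K, T2 = 450.15 K
1/T1 - 1/T2 = 1.3617e-04
ln(t1/t2) = ln(20.9/14.4) = 0.3725
Ea = 8.314 * 0.3725 / 1.3617e-04 = 22743.8563 J/mol
Ea = 22.74 kJ/mol

22.74 kJ/mol


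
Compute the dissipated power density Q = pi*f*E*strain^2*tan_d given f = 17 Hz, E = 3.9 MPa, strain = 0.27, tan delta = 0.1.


Q = pi * f * E * strain^2 * tan_d
= pi * 17 * 3.9 * 0.27^2 * 0.1
= pi * 17 * 3.9 * 0.0729 * 0.1
= 1.5184

Q = 1.5184


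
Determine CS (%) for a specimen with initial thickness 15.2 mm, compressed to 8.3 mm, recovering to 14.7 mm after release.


CS = (t0 - recovered) / (t0 - ts) * 100
= (15.2 - 14.7) / (15.2 - 8.3) * 100
= 0.5 / 6.9 * 100
= 7.2%

7.2%


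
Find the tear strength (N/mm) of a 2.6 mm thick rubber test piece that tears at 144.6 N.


Tear strength = force / thickness
= 144.6 / 2.6
= 55.62 N/mm

55.62 N/mm


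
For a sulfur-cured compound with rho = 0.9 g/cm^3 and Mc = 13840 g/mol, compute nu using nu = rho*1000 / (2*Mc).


nu = rho * 1000 / (2 * Mc)
nu = 0.9 * 1000 / (2 * 13840)
nu = 900.0 / 27680
nu = 0.0325 mol/L

0.0325 mol/L


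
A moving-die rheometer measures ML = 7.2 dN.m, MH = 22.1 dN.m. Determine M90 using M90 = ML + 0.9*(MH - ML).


M90 = ML + 0.9 * (MH - ML)
M90 = 7.2 + 0.9 * (22.1 - 7.2)
M90 = 7.2 + 0.9 * 14.9
M90 = 20.61 dN.m

20.61 dN.m


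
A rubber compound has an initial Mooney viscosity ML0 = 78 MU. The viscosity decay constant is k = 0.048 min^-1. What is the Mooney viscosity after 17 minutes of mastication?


ML = ML0 * exp(-k * t)
ML = 78 * exp(-0.048 * 17)
ML = 78 * 0.4422
ML = 34.49 MU

34.49 MU


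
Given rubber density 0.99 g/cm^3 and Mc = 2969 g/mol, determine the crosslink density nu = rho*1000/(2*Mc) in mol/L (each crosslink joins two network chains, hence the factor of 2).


nu = rho * 1000 / (2 * Mc)
nu = 0.99 * 1000 / (2 * 2969)
nu = 990.0 / 5938
nu = 0.1667 mol/L

0.1667 mol/L


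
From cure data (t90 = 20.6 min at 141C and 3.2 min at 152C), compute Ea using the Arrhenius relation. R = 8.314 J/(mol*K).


T1 = 414.15 K, T2 = 425.15 K
1/T1 - 1/T2 = 6.2473e-05
ln(t1/t2) = ln(20.6/3.2) = 1.8621
Ea = 8.314 * 1.8621 / 6.2473e-05 = 247816.1327 J/mol
Ea = 247.82 kJ/mol

247.82 kJ/mol


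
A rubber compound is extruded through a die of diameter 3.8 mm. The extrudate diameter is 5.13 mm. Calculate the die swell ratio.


Die swell ratio = D_extrudate / D_die
= 5.13 / 3.8
= 1.35

Die swell = 1.35


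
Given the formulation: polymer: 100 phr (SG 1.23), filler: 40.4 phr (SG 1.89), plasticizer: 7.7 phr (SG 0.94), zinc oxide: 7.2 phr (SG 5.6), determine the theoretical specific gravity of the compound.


Sum of weights = 155.3
Volume contributions:
  polymer: 100/1.23 = 81.3008
  filler: 40.4/1.89 = 21.3757
  plasticizer: 7.7/0.94 = 8.1915
  zinc oxide: 7.2/5.6 = 1.2857
Sum of volumes = 112.1537
SG = 155.3 / 112.1537 = 1.385

SG = 1.385
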